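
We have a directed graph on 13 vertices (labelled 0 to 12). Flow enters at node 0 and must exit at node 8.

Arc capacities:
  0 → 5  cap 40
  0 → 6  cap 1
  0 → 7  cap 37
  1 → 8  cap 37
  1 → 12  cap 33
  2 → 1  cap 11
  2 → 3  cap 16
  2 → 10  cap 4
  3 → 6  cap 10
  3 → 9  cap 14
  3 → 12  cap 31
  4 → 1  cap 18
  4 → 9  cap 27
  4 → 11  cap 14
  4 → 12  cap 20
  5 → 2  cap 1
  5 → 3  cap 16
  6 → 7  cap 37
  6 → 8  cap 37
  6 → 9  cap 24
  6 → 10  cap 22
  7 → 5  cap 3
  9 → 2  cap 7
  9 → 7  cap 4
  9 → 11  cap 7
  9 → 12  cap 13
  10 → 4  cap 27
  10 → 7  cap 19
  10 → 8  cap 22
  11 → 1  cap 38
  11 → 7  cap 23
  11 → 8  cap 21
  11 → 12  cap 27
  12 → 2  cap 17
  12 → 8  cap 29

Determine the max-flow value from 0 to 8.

augment #1: 0→6→8 bottleneck 1, total now 1
augment #2: 0→5→2→1→8 bottleneck 1, total now 2
augment #3: 0→5→3→6→8 bottleneck 10, total now 12
augment #4: 0→5→3→12→8 bottleneck 6, total now 18

Maximum flow value: 18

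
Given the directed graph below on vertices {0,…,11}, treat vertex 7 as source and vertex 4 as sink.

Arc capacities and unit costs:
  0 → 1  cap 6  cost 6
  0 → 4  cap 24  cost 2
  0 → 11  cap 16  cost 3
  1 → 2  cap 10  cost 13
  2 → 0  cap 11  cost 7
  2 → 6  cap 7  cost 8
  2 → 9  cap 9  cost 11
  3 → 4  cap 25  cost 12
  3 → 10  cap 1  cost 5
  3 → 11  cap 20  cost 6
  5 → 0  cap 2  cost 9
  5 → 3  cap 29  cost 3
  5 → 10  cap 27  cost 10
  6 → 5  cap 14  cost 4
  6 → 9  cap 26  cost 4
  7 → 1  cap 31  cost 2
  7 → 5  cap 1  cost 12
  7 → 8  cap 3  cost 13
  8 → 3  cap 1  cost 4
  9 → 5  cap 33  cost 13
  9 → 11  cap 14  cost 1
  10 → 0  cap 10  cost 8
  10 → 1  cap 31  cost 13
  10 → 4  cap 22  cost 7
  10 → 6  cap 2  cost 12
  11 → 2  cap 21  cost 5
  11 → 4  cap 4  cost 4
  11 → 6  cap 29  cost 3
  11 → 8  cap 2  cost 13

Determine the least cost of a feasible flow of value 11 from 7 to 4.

shortest-cost path #1: 7→5→0→4 push 1 @ unit cost 23 (adds 23)
shortest-cost path #2: 7→1→2→0→4 push 10 @ unit cost 24 (adds 240)
total cost = 263

Minimum cost for 11 units: 263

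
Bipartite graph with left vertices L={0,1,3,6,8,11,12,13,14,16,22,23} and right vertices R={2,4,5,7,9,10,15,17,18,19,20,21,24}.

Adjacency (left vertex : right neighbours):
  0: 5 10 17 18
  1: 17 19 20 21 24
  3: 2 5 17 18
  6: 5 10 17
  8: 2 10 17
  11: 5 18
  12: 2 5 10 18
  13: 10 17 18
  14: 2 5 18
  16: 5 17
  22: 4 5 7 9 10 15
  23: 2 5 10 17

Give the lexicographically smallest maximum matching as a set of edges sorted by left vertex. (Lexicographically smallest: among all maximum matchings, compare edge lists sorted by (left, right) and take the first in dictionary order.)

Lex-smallest maximum matching: {(0,5), (1,19), (3,2), (6,10), (8,17), (11,18), (22,4)}

|M| = 7 (so the lex-smallest maximum matching has 7 edges)
process left vertices in ascending order; for each, take the smallest-labelled available neighbour that still permits 7 edges overall, or leave it unmatched if none does
lex-smallest matching: {0-5, 1-19, 3-2, 6-10, 8-17, 11-18, 22-4}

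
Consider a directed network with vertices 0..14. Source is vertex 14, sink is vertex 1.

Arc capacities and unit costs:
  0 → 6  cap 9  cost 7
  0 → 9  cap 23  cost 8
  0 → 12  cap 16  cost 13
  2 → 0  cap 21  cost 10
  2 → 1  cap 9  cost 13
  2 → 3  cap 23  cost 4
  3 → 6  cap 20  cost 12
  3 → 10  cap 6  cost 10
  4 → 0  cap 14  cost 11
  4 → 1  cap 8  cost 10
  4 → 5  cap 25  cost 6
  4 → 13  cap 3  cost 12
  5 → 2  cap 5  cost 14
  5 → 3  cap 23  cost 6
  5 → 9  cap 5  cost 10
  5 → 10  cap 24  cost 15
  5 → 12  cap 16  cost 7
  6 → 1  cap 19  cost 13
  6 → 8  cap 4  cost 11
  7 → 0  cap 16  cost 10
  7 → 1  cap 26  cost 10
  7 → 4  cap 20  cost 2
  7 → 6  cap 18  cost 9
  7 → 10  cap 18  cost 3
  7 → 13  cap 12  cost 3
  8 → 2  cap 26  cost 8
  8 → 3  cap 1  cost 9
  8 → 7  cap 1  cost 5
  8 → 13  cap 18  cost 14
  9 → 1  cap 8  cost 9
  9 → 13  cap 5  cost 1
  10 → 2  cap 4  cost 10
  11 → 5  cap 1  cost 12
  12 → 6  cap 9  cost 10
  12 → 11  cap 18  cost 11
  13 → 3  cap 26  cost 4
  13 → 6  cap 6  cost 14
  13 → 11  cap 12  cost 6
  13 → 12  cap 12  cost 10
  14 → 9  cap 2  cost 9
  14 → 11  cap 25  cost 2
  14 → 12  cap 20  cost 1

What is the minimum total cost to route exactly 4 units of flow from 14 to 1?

Minimum cost for 4 units: 84

shortest-cost path #1: 14→9→1 push 2 @ unit cost 18 (adds 36)
shortest-cost path #2: 14→12→6→1 push 2 @ unit cost 24 (adds 48)
total cost = 84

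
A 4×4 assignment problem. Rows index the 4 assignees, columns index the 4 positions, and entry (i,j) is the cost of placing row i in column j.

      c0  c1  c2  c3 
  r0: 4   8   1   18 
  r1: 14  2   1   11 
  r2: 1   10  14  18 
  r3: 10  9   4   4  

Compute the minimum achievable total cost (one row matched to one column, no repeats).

optimal assignment: row0→col2 (cost 1), row1→col1 (cost 2), row2→col0 (cost 1), row3→col3 (cost 4)
total = 1 + 2 + 1 + 4 = 8

Minimum assignment cost: 8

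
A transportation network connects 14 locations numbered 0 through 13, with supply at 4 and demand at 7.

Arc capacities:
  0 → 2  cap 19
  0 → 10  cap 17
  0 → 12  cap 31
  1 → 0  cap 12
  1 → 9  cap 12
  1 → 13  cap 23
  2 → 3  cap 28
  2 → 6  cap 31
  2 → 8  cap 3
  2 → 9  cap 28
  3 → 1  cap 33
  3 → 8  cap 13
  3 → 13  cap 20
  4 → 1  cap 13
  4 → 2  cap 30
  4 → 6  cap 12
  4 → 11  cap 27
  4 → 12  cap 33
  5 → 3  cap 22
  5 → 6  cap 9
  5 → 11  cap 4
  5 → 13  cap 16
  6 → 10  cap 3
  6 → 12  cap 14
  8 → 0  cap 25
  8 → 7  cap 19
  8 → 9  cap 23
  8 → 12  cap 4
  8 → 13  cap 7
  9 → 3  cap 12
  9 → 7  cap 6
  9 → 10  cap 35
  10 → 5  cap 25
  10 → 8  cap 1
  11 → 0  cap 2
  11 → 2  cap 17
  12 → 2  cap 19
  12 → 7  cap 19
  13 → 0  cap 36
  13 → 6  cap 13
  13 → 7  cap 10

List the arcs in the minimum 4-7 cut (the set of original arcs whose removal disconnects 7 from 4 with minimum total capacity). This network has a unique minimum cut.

Min-cut arcs: {(2,8), (3,8), (9,7), (10,8), (12,7), (13,7)} (total capacity 52)

augment #1: 4→12→7 push 19
augment #2: 4→1→9→7 push 6
augment #3: 4→1→13→7 push 7
augment #4: 4→2→8→7 push 3
augment #5: 4→2→3→8→7 push 13
augment #6: 4→2→3→13→7 push 3
augment #7: 4→6→10→8→7 push 1
max flow = 52; residual-reachable set from 4 gives S-side
cut edges (S→T): {(2,8), (3,8), (9,7), (10,8), (12,7), (13,7)} total cap 52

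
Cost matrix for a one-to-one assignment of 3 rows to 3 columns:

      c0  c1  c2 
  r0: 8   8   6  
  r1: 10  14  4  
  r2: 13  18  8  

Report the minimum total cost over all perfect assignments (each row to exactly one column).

optimal assignment: row0→col1 (cost 8), row1→col2 (cost 4), row2→col0 (cost 13)
total = 8 + 4 + 13 = 25

Minimum assignment cost: 25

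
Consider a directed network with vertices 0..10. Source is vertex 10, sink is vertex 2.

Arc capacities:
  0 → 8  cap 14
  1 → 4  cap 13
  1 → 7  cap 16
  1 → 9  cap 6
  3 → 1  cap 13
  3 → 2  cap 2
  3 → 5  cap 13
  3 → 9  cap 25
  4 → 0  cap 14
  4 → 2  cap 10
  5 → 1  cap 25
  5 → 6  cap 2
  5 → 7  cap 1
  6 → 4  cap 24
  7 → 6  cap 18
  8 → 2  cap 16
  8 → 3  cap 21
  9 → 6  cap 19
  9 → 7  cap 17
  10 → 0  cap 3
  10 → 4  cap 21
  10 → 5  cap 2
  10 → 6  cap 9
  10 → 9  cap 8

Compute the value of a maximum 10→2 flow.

augment #1: 10→4→2 bottleneck 10, total now 10
augment #2: 10→0→8→2 bottleneck 3, total now 13
augment #3: 10→4→0→8→2 bottleneck 11, total now 24

Maximum flow value: 24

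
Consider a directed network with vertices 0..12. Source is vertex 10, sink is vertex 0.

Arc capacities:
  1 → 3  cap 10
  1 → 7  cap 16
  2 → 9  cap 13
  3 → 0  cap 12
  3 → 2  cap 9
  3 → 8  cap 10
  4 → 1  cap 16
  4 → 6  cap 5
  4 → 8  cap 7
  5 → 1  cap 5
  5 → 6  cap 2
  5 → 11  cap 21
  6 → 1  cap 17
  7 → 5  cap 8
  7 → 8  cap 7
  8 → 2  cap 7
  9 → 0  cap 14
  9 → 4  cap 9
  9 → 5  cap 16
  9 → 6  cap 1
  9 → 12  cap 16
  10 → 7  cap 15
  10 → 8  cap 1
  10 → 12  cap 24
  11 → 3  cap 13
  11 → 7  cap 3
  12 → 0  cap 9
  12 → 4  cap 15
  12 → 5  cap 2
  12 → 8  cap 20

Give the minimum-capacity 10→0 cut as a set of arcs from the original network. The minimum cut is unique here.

augment #1: 10→12→0 push 9
augment #2: 10→8→2→9→0 push 1
augment #3: 10→7→5→1→3→0 push 5
augment #4: 10→7→5→11→3→0 push 3
augment #5: 10→7→8→2→9→0 push 6
augment #6: 10→12→4→1→3→0 push 4
augment #7: 10→12→4→1→3→2→9→0 push 1
augment #8: 10→12→5→11→3→2→9→0 push 2
augment #9: 10→12→4→1→5→11→3→2→9→0 push 3
max flow = 34; residual-reachable set from 10 gives S-side
cut edges (S→T): {(2,9), (3,0), (12,0)} total cap 34

Min-cut arcs: {(2,9), (3,0), (12,0)} (total capacity 34)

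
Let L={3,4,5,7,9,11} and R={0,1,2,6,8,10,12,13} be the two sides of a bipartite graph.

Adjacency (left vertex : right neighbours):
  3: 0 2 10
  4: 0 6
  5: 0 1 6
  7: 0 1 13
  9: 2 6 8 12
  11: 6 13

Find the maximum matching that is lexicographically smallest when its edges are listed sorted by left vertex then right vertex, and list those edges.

|M| = 6 (so the lex-smallest maximum matching has 6 edges)
process left vertices in ascending order; for each, take the smallest-labelled available neighbour that still permits 6 edges overall, or leave it unmatched if none does
lex-smallest matching: {3-2, 4-0, 5-1, 7-13, 9-8, 11-6}

Lex-smallest maximum matching: {(3,2), (4,0), (5,1), (7,13), (9,8), (11,6)}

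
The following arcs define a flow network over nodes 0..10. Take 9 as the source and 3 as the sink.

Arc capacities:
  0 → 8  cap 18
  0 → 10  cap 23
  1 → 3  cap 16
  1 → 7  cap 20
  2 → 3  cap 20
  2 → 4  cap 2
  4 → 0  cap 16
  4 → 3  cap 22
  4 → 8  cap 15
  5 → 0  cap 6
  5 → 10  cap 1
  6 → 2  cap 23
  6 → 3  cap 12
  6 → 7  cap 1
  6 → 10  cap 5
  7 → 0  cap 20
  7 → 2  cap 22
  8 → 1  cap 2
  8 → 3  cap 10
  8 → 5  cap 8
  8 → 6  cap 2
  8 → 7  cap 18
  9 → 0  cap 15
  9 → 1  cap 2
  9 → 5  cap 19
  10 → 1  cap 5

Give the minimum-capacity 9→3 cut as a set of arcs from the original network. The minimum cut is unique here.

augment #1: 9→1→3 push 2
augment #2: 9→0→8→3 push 10
augment #3: 9→0→8→1→3 push 2
augment #4: 9→0→8→6→3 push 2
augment #5: 9→0→10→1→3 push 1
augment #6: 9→5→10→1→3 push 1
augment #7: 9→5→0→10→1→3 push 3
augment #8: 9→5→0→8→7→2→3 push 3
max flow = 24; residual-reachable set from 9 gives S-side
cut edges (S→T): {(5,0), (5,10), (9,0), (9,1)} total cap 24

Min-cut arcs: {(5,0), (5,10), (9,0), (9,1)} (total capacity 24)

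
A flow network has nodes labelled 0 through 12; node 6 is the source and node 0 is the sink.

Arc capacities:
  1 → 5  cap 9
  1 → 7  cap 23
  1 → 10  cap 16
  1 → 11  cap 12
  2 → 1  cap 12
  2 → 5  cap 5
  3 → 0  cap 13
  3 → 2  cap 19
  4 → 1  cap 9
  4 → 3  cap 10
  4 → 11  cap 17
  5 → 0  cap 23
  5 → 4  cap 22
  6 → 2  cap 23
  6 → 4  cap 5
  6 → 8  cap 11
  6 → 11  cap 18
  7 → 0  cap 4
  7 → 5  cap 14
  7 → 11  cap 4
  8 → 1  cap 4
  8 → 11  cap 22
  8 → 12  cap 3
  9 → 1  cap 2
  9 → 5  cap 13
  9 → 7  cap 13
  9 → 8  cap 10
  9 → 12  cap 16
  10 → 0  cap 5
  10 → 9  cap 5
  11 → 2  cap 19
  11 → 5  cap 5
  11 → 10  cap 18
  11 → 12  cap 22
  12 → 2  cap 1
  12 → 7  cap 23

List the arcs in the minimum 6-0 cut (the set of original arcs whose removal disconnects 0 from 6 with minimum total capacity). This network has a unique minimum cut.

Min-cut arcs: {(4,3), (5,0), (7,0), (10,0)} (total capacity 42)

augment #1: 6→2→5→0 push 5
augment #2: 6→4→3→0 push 5
augment #3: 6→11→5→0 push 5
augment #4: 6→11→10→0 push 5
augment #5: 6→2→1→5→0 push 9
augment #6: 6→2→1→7→0 push 3
augment #7: 6→8→1→7→0 push 1
augment #8: 6→8→1→7→5→0 push 3
augment #9: 6→8→12→7→5→0 push 1
augment #10: 6→8→12→7→5→4→3→0 push 2
augment #11: 6→11→10→9→5→4→3→0 push 3
max flow = 42; residual-reachable set from 6 gives S-side
cut edges (S→T): {(4,3), (5,0), (7,0), (10,0)} total cap 42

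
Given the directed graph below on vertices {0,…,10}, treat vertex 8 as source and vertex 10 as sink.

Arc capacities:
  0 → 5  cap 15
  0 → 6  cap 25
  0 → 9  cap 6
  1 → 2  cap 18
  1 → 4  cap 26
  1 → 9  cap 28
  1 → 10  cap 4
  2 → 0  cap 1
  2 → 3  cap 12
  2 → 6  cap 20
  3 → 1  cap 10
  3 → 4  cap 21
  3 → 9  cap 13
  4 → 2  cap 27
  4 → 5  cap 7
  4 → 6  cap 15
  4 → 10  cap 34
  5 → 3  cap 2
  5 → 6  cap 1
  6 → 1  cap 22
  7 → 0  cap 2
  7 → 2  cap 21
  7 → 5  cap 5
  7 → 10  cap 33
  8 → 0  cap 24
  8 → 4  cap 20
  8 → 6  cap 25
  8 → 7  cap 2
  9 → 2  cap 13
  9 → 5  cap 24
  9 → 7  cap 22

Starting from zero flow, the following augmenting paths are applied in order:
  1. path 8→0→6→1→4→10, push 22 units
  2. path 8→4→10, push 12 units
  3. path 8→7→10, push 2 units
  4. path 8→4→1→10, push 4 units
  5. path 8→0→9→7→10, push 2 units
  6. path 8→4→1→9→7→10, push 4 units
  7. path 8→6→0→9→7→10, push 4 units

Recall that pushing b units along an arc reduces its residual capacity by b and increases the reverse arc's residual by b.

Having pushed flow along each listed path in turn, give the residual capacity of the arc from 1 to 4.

Residual capacity of (1,4): 12

after path 1 (8→0→6→1→4→10, push 22): res(1,4)=4
after path 2 (8→4→10, push 12): res(1,4)=4
after path 3 (8→7→10, push 2): res(1,4)=4
after path 4 (8→4→1→10, push 4): res(1,4)=8
after path 5 (8→0→9→7→10, push 2): res(1,4)=8
after path 6 (8→4→1→9→7→10, push 4): res(1,4)=12
after path 7 (8→6→0→9→7→10, push 4): res(1,4)=12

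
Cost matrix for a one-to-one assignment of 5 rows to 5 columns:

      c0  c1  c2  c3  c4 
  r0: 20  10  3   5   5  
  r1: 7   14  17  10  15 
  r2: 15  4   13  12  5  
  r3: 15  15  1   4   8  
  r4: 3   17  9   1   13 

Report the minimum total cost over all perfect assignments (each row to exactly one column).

optimal assignment: row0→col4 (cost 5), row1→col0 (cost 7), row2→col1 (cost 4), row3→col2 (cost 1), row4→col3 (cost 1)
total = 5 + 7 + 4 + 1 + 1 = 18

Minimum assignment cost: 18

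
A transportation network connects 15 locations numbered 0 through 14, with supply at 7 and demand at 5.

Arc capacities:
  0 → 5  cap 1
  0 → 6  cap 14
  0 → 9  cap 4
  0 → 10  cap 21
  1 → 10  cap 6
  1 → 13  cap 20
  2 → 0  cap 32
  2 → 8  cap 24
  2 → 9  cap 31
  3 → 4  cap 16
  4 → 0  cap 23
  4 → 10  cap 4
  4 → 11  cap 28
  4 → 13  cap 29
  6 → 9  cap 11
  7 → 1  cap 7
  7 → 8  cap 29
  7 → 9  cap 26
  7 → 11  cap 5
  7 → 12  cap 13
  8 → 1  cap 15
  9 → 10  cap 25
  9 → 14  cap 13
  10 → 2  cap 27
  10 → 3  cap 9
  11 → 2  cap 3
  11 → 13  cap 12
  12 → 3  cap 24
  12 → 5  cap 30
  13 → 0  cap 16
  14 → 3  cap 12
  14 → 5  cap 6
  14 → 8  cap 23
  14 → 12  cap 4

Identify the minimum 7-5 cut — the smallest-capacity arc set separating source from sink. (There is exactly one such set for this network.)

augment #1: 7→12→5 push 13
augment #2: 7→9→14→5 push 6
augment #3: 7→1→13→0→5 push 1
augment #4: 7→9→14→12→5 push 4
max flow = 24; residual-reachable set from 7 gives S-side
cut edges (S→T): {(0,5), (7,12), (14,5), (14,12)} total cap 24

Min-cut arcs: {(0,5), (7,12), (14,5), (14,12)} (total capacity 24)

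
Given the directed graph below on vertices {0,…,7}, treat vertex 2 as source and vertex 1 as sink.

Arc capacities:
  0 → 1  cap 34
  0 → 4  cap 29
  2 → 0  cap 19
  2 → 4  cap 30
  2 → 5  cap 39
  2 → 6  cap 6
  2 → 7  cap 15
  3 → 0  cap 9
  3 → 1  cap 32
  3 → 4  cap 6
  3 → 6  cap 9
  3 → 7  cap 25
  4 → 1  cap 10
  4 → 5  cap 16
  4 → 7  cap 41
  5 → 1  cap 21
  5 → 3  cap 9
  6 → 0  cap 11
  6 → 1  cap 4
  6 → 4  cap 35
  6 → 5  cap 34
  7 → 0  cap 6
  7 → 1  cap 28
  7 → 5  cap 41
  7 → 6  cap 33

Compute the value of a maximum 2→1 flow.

Maximum flow value: 100

augment #1: 2→0→1 bottleneck 19, total now 19
augment #2: 2→4→1 bottleneck 10, total now 29
augment #3: 2→5→1 bottleneck 21, total now 50
augment #4: 2→6→1 bottleneck 4, total now 54
augment #5: 2→7→1 bottleneck 15, total now 69
augment #6: 2→4→7→1 bottleneck 13, total now 82
augment #7: 2→5→3→1 bottleneck 9, total now 91
augment #8: 2→6→0→1 bottleneck 2, total now 93
augment #9: 2→4→7→0→1 bottleneck 6, total now 99
augment #10: 2→4→7→6→0→1 bottleneck 1, total now 100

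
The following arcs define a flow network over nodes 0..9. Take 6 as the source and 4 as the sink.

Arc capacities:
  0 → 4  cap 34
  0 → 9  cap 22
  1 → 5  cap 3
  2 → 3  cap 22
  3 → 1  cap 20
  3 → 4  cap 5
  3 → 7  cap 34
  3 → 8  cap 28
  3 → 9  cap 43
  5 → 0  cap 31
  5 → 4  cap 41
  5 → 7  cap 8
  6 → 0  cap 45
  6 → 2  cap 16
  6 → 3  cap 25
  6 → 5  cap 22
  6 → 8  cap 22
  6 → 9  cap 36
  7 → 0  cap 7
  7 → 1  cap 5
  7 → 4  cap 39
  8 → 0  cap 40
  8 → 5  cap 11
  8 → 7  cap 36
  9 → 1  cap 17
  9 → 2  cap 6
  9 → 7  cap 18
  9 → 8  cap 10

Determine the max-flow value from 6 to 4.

Maximum flow value: 114

augment #1: 6→0→4 bottleneck 34, total now 34
augment #2: 6→3→4 bottleneck 5, total now 39
augment #3: 6→5→4 bottleneck 22, total now 61
augment #4: 6→3→7→4 bottleneck 20, total now 81
augment #5: 6→8→5→4 bottleneck 11, total now 92
augment #6: 6→8→7→4 bottleneck 11, total now 103
augment #7: 6→9→7→4 bottleneck 8, total now 111
augment #8: 6→9→1→5→4 bottleneck 3, total now 114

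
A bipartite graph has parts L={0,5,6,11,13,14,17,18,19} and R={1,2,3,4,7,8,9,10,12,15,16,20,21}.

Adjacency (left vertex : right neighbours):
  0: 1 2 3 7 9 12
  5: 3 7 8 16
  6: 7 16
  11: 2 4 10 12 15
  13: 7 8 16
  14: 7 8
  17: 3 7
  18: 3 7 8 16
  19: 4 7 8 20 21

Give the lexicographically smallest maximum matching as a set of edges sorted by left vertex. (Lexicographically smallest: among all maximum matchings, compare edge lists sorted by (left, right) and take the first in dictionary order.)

Lex-smallest maximum matching: {(0,1), (5,3), (6,7), (11,2), (13,8), (18,16), (19,4)}

|M| = 7 (so the lex-smallest maximum matching has 7 edges)
process left vertices in ascending order; for each, take the smallest-labelled available neighbour that still permits 7 edges overall, or leave it unmatched if none does
lex-smallest matching: {0-1, 5-3, 6-7, 11-2, 13-8, 18-16, 19-4}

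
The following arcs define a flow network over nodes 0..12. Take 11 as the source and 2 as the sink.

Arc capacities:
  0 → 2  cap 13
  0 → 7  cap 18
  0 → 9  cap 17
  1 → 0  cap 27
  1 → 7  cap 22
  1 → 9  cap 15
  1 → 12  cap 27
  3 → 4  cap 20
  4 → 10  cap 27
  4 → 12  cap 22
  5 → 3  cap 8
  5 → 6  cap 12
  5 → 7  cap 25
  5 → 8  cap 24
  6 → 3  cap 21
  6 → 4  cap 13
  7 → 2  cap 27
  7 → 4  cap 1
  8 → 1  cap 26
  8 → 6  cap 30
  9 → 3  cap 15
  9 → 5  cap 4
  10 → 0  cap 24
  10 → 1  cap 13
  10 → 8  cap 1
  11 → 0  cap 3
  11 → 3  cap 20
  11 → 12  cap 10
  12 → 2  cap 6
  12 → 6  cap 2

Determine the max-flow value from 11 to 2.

augment #1: 11→0→2 bottleneck 3, total now 3
augment #2: 11→12→2 bottleneck 6, total now 9
augment #3: 11→3→4→10→0→2 bottleneck 10, total now 19
augment #4: 11→3→4→10→0→7→2 bottleneck 10, total now 29
augment #5: 11→12→6→4→10→0→7→2 bottleneck 2, total now 31

Maximum flow value: 31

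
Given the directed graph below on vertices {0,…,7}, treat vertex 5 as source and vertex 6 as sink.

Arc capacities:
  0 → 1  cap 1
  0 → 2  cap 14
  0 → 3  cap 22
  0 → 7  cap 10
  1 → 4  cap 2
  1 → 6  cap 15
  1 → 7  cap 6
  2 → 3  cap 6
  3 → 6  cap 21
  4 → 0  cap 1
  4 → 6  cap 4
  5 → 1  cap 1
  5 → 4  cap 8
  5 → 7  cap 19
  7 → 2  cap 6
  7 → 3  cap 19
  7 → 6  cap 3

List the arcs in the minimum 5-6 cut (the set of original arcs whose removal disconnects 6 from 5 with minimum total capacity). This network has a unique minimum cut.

augment #1: 5→1→6 push 1
augment #2: 5→4→6 push 4
augment #3: 5→7→6 push 3
augment #4: 5→7→3→6 push 16
augment #5: 5→4→0→1→6 push 1
max flow = 25; residual-reachable set from 5 gives S-side
cut edges (S→T): {(4,0), (4,6), (5,1), (5,7)} total cap 25

Min-cut arcs: {(4,0), (4,6), (5,1), (5,7)} (total capacity 25)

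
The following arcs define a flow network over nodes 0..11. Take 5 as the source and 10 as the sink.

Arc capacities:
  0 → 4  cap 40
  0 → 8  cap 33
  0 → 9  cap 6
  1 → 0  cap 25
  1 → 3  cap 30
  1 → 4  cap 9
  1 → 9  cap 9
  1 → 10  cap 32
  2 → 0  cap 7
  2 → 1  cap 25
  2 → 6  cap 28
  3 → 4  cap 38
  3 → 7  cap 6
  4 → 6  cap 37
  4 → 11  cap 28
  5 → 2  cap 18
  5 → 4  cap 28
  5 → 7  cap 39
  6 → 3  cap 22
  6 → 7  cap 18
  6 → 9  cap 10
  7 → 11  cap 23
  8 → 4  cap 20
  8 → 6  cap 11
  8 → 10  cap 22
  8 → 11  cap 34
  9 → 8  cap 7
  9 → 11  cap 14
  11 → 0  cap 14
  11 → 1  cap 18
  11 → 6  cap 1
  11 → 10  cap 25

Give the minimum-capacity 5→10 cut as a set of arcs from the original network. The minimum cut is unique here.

augment #1: 5→2→1→10 push 18
augment #2: 5→4→11→10 push 25
augment #3: 5→4→11→1→10 push 3
augment #4: 5→7→11→1→10 push 11
augment #5: 5→7→11→0→8→10 push 12
max flow = 69; residual-reachable set from 5 gives S-side
cut edges (S→T): {(5,2), (5,4), (7,11)} total cap 69

Min-cut arcs: {(5,2), (5,4), (7,11)} (total capacity 69)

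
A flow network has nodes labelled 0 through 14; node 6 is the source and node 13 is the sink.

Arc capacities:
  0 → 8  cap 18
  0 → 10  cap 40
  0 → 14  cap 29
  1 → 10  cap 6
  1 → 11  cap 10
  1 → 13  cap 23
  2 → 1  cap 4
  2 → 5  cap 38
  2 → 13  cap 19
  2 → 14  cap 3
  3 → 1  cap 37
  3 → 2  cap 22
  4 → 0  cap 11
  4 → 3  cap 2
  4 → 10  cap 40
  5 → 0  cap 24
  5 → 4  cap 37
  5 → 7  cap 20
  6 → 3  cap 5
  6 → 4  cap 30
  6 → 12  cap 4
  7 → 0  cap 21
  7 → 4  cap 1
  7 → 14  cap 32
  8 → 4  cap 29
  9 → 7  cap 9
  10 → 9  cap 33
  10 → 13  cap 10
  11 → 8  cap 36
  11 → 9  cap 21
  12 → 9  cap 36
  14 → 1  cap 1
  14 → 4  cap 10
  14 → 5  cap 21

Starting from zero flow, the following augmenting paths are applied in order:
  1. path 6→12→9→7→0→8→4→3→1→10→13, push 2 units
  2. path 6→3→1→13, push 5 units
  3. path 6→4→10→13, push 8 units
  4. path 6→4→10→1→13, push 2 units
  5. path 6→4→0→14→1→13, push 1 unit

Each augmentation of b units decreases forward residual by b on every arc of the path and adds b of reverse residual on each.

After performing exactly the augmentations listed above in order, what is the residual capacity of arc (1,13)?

after path 1 (6→12→9→7→0→8→4→3→1→10→13, push 2): res(1,13)=23
after path 2 (6→3→1→13, push 5): res(1,13)=18
after path 3 (6→4→10→13, push 8): res(1,13)=18
after path 4 (6→4→10→1→13, push 2): res(1,13)=16
after path 5 (6→4→0→14→1→13, push 1): res(1,13)=15

Residual capacity of (1,13): 15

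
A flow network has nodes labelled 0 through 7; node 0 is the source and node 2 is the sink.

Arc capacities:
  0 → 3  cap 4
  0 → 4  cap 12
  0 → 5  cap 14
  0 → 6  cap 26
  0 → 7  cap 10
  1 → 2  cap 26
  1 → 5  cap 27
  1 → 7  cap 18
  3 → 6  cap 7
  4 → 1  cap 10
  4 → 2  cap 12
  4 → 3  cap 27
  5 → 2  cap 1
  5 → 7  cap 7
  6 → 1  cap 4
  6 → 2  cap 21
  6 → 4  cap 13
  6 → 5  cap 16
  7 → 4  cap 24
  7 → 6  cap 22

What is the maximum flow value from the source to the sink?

augment #1: 0→4→2 bottleneck 12, total now 12
augment #2: 0→5→2 bottleneck 1, total now 13
augment #3: 0→6→2 bottleneck 21, total now 34
augment #4: 0→6→1→2 bottleneck 4, total now 38
augment #5: 0→6→4→1→2 bottleneck 1, total now 39
augment #6: 0→7→4→1→2 bottleneck 9, total now 48

Maximum flow value: 48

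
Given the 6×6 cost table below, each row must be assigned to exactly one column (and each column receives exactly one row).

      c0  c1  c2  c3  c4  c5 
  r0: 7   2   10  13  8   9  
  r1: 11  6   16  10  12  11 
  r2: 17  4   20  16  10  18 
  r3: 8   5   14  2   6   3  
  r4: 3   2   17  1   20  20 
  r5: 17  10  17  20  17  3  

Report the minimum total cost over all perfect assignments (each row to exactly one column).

one of 2 optimal assignments: row0→col2 (cost 10), row1→col1 (cost 6), row2→col4 (cost 10), row3→col3 (cost 2), row4→col0 (cost 3), row5→col5 (cost 3)
total = 10 + 6 + 10 + 2 + 3 + 3 = 34

Minimum assignment cost: 34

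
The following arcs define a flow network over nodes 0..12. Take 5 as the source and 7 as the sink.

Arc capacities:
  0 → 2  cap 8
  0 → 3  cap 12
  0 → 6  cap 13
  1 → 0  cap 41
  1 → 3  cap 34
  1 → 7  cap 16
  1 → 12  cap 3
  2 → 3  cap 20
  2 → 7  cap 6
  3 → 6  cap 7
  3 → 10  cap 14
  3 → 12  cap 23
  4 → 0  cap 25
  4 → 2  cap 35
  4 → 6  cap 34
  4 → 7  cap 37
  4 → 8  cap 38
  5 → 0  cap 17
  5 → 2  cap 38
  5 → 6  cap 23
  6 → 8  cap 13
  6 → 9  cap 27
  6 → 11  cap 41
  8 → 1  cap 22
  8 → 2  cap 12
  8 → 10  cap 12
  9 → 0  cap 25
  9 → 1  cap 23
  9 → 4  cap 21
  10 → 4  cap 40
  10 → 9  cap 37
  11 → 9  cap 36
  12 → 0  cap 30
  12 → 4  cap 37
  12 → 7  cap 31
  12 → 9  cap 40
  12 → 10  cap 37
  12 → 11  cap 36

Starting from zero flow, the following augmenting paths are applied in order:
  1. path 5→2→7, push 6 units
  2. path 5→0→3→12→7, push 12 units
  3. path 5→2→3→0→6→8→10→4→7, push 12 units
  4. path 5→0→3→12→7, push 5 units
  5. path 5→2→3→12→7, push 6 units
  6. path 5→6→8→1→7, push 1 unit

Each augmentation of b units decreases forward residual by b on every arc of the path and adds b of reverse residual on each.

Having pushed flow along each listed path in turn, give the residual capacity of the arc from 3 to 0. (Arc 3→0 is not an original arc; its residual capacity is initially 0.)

after path 1 (5→2→7, push 6): res(3,0)=0
after path 2 (5→0→3→12→7, push 12): res(3,0)=12
after path 3 (5→2→3→0→6→8→10→4→7, push 12): res(3,0)=0
after path 4 (5→0→3→12→7, push 5): res(3,0)=5
after path 5 (5→2→3→12→7, push 6): res(3,0)=5
after path 6 (5→6→8→1→7, push 1): res(3,0)=5

Residual capacity of (3,0): 5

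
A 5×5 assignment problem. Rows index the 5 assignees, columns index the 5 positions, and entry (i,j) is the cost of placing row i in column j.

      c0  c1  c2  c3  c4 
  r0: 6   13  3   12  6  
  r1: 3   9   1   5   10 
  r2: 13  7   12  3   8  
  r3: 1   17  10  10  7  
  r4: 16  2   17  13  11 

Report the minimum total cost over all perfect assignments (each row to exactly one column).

Minimum assignment cost: 13

optimal assignment: row0→col4 (cost 6), row1→col2 (cost 1), row2→col3 (cost 3), row3→col0 (cost 1), row4→col1 (cost 2)
total = 6 + 1 + 3 + 1 + 2 = 13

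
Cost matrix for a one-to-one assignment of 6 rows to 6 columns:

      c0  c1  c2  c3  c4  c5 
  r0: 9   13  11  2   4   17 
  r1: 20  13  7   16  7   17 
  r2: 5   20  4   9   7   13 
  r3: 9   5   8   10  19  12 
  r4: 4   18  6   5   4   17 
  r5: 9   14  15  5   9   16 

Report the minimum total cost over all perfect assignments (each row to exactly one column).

Minimum assignment cost: 38

one of 2 optimal assignments: row0→col3 (cost 2), row1→col4 (cost 7), row2→col2 (cost 4), row3→col1 (cost 5), row4→col0 (cost 4), row5→col5 (cost 16)
total = 2 + 7 + 4 + 5 + 4 + 16 = 38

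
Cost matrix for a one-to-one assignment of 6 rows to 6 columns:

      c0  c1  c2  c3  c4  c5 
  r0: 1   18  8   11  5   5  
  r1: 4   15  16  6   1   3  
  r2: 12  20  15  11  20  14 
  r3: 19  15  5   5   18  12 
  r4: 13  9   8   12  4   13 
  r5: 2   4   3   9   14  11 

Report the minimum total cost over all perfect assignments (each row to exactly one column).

Minimum assignment cost: 28

optimal assignment: row0→col0 (cost 1), row1→col5 (cost 3), row2→col3 (cost 11), row3→col2 (cost 5), row4→col4 (cost 4), row5→col1 (cost 4)
total = 1 + 3 + 11 + 5 + 4 + 4 = 28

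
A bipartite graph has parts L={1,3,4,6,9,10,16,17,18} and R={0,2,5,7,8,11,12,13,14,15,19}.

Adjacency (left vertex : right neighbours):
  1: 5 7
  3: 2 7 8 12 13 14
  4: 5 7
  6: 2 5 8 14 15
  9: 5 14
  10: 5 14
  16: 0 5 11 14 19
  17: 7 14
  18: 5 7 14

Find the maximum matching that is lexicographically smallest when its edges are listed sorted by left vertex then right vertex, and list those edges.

|M| = 6 (so the lex-smallest maximum matching has 6 edges)
process left vertices in ascending order; for each, take the smallest-labelled available neighbour that still permits 6 edges overall, or leave it unmatched if none does
lex-smallest matching: {1-5, 3-2, 4-7, 6-8, 9-14, 16-0}

Lex-smallest maximum matching: {(1,5), (3,2), (4,7), (6,8), (9,14), (16,0)}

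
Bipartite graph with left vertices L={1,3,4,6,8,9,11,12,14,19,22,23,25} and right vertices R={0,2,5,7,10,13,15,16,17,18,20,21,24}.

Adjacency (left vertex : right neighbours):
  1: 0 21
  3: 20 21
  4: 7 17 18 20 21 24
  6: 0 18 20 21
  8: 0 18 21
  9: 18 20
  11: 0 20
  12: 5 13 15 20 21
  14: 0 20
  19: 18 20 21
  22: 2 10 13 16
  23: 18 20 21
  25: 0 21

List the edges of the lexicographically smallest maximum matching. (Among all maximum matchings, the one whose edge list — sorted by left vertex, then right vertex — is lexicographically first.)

Lex-smallest maximum matching: {(1,0), (3,20), (4,7), (6,18), (8,21), (12,5), (22,2)}

|M| = 7 (so the lex-smallest maximum matching has 7 edges)
process left vertices in ascending order; for each, take the smallest-labelled available neighbour that still permits 7 edges overall, or leave it unmatched if none does
lex-smallest matching: {1-0, 3-20, 4-7, 6-18, 8-21, 12-5, 22-2}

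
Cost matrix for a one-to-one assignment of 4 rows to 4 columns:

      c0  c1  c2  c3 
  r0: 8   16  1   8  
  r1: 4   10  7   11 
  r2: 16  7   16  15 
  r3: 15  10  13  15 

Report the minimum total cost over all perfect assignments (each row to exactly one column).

optimal assignment: row0→col2 (cost 1), row1→col0 (cost 4), row2→col1 (cost 7), row3→col3 (cost 15)
total = 1 + 4 + 7 + 15 = 27

Minimum assignment cost: 27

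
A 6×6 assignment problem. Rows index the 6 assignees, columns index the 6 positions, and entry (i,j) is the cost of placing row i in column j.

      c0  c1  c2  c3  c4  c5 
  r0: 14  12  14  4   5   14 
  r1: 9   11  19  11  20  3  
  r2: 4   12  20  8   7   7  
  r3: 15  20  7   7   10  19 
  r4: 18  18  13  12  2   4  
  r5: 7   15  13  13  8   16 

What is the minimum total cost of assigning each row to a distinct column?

Minimum assignment cost: 35

one of 2 optimal assignments: row0→col3 (cost 4), row1→col5 (cost 3), row2→col0 (cost 4), row3→col2 (cost 7), row4→col4 (cost 2), row5→col1 (cost 15)
total = 4 + 3 + 4 + 7 + 2 + 15 = 35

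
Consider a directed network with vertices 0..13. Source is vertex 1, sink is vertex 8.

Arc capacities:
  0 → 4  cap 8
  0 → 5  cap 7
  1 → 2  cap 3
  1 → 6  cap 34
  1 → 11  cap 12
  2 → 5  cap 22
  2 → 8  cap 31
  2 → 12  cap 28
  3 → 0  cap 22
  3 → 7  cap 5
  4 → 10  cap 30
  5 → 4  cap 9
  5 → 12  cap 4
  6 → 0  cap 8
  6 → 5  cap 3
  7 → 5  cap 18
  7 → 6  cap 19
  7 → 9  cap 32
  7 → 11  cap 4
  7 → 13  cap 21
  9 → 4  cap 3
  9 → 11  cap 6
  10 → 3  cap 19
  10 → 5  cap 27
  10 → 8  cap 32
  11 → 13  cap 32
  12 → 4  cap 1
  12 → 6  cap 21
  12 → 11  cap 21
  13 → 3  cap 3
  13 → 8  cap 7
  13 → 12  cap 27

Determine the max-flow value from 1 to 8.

Maximum flow value: 25

augment #1: 1→2→8 bottleneck 3, total now 3
augment #2: 1→11→13→8 bottleneck 7, total now 10
augment #3: 1→6→0→4→10→8 bottleneck 8, total now 18
augment #4: 1→6→5→4→10→8 bottleneck 3, total now 21
augment #5: 1→11→13→12→4→10→8 bottleneck 1, total now 22
augment #6: 1→11→13→3→0→5→4→10→8 bottleneck 3, total now 25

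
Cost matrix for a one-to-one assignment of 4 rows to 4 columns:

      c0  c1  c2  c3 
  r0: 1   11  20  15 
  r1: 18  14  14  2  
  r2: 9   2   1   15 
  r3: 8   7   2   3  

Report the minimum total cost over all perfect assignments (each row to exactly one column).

optimal assignment: row0→col0 (cost 1), row1→col3 (cost 2), row2→col1 (cost 2), row3→col2 (cost 2)
total = 1 + 2 + 2 + 2 = 7

Minimum assignment cost: 7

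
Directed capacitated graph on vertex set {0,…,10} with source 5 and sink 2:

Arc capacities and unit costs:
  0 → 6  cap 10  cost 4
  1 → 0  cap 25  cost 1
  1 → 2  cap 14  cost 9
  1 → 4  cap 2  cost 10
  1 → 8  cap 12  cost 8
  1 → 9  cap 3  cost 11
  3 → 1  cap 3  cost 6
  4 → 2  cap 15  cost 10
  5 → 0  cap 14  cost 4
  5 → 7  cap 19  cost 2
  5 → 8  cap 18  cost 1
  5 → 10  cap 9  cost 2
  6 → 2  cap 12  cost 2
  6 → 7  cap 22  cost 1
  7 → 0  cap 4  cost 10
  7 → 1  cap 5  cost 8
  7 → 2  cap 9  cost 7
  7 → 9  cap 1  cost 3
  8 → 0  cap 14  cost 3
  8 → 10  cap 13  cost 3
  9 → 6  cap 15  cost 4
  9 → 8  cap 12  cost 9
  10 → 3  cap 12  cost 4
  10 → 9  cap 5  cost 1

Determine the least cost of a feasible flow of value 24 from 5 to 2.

Minimum cost for 24 units: 253

shortest-cost path #1: 5→7→2 push 9 @ unit cost 9 (adds 81)
shortest-cost path #2: 5→10→9→6→2 push 5 @ unit cost 9 (adds 45)
shortest-cost path #3: 5→0→6→2 push 7 @ unit cost 10 (adds 70)
shortest-cost path #4: 5→7→1→2 push 3 @ unit cost 19 (adds 57)
total cost = 253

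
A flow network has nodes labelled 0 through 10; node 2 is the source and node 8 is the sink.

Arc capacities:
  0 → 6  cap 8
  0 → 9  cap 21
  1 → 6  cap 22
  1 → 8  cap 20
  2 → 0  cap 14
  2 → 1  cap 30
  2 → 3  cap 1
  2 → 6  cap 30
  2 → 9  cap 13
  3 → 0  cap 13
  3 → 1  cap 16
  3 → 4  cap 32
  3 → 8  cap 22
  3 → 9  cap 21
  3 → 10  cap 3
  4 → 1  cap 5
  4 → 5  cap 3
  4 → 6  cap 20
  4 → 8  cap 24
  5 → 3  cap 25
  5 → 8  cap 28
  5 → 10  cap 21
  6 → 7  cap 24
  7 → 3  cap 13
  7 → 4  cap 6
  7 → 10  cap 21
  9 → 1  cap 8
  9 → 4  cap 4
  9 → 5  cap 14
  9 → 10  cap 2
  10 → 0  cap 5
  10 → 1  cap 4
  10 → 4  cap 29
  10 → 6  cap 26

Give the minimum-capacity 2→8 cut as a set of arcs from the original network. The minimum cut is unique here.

Min-cut arcs: {(1,8), (2,3), (6,7), (9,4), (9,5), (9,10)} (total capacity 65)

augment #1: 2→1→8 push 20
augment #2: 2→3→8 push 1
augment #3: 2→9→4→8 push 4
augment #4: 2→9→5→8 push 9
augment #5: 2→0→9→5→8 push 5
augment #6: 2→6→7→3→8 push 13
augment #7: 2→6→7→4→8 push 6
augment #8: 2→0→9→10→4→8 push 2
augment #9: 2→6→7→10→4→8 push 5
max flow = 65; residual-reachable set from 2 gives S-side
cut edges (S→T): {(1,8), (2,3), (6,7), (9,4), (9,5), (9,10)} total cap 65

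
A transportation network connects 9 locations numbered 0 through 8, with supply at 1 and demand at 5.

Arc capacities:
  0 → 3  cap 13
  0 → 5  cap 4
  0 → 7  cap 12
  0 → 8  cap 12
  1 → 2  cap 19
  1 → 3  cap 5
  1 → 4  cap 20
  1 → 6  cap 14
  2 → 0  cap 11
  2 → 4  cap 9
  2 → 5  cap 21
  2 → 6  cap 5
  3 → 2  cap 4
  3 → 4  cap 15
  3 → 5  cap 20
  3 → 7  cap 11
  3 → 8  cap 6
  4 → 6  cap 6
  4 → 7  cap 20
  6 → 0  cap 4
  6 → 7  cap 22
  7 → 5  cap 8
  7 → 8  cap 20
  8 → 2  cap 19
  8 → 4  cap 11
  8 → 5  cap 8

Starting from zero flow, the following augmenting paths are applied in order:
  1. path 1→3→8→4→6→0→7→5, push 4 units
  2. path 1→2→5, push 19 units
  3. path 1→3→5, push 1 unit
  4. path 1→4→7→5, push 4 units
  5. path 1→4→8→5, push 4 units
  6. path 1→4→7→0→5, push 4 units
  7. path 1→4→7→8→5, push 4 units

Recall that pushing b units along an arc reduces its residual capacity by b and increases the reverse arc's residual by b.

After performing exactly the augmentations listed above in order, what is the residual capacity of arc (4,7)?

after path 1 (1→3→8→4→6→0→7→5, push 4): res(4,7)=20
after path 2 (1→2→5, push 19): res(4,7)=20
after path 3 (1→3→5, push 1): res(4,7)=20
after path 4 (1→4→7→5, push 4): res(4,7)=16
after path 5 (1→4→8→5, push 4): res(4,7)=16
after path 6 (1→4→7→0→5, push 4): res(4,7)=12
after path 7 (1→4→7→8→5, push 4): res(4,7)=8

Residual capacity of (4,7): 8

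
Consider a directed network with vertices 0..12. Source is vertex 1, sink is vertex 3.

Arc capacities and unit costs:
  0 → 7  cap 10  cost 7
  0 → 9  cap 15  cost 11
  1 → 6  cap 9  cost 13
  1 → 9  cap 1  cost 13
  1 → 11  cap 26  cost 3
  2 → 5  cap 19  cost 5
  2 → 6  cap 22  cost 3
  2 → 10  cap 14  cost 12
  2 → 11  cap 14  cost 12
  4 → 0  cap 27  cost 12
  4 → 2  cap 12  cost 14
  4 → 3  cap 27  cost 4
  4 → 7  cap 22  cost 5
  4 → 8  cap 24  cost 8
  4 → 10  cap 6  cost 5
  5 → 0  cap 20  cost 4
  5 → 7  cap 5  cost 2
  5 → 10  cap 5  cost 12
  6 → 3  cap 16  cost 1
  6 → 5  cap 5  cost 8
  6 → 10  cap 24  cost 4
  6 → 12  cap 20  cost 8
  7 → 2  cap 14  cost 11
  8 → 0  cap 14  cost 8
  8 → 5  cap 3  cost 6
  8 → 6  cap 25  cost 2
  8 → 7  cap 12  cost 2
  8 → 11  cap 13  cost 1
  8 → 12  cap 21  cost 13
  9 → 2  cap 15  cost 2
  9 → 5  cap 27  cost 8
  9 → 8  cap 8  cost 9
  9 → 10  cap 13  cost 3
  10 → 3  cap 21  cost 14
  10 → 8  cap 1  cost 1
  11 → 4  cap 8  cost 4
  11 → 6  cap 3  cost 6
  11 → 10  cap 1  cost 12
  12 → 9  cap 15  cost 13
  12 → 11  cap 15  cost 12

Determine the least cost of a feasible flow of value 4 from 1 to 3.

Minimum cost for 4 units: 41

shortest-cost path #1: 1→11→6→3 push 3 @ unit cost 10 (adds 30)
shortest-cost path #2: 1→11→4→3 push 1 @ unit cost 11 (adds 11)
total cost = 41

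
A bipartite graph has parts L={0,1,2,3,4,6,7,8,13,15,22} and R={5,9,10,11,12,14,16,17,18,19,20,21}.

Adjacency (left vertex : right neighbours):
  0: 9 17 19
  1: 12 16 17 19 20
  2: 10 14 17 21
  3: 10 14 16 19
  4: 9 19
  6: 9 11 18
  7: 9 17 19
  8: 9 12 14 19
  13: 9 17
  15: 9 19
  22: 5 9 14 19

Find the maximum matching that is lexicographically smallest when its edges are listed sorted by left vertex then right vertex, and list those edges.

Lex-smallest maximum matching: {(0,9), (1,12), (2,10), (3,16), (4,19), (6,11), (7,17), (8,14), (22,5)}

|M| = 9 (so the lex-smallest maximum matching has 9 edges)
process left vertices in ascending order; for each, take the smallest-labelled available neighbour that still permits 9 edges overall, or leave it unmatched if none does
lex-smallest matching: {0-9, 1-12, 2-10, 3-16, 4-19, 6-11, 7-17, 8-14, 22-5}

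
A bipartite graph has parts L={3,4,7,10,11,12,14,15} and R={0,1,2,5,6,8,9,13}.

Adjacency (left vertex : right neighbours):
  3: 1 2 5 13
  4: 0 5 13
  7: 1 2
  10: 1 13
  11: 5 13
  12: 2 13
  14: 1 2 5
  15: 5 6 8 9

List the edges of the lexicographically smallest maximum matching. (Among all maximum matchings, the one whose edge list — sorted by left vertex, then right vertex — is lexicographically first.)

|M| = 6 (so the lex-smallest maximum matching has 6 edges)
process left vertices in ascending order; for each, take the smallest-labelled available neighbour that still permits 6 edges overall, or leave it unmatched if none does
lex-smallest matching: {3-1, 4-0, 7-2, 10-13, 11-5, 15-6}

Lex-smallest maximum matching: {(3,1), (4,0), (7,2), (10,13), (11,5), (15,6)}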